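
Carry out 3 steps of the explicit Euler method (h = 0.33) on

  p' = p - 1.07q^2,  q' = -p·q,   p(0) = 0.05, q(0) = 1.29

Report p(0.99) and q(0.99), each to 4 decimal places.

-2.4583, 2.1058

Euler on (p,q): p_{n+1} = p_n + h·p', q_{n+1} = q_n + h·q'.
0.000000: (0.050000, 1.290000); f=(-1.730587, -0.064500) → (-0.521094, 1.268715)
0.330000: (-0.521094, 1.268715); f=(-2.243406, 0.661119) → (-1.261418, 1.486884)
0.660000: (-1.261418, 1.486884); f=(-3.627001, 1.875582) → (-2.458328, 2.105827)
(p(0.99), q(0.99)) ≈ (-2.4583, 2.1058)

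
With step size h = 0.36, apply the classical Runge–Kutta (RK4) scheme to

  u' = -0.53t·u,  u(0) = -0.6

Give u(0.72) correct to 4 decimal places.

RK4: k1 = f(t_n, u_n); k2 = f(t_n + h/2, u_n + (h/2)·k1); k3 = f(t_n + h/2, u_n + (h/2)·k2); k4 = f(t_n + h, u_n + h·k3); u_{n+1} = u_n + (h/6)·(k1 + 2k2 + 2k3 + k4).
t=0.000000, u=-0.600000:
  k1 = f(0.000000, -0.600000) = 0.000000
  k2 = f(0.180000, -0.600000) = 0.057240
  k3 = f(0.180000, -0.589697) = 0.056257
  k4 = f(0.360000, -0.579747) = 0.110616
  u ← -0.600000 + (0.36/6)·(k1 + 2k2 + 2k3 + k4) = -0.579743
t=0.360000, u=-0.579743:
  k1 = f(0.360000, -0.579743) = 0.110615
  k2 = f(0.540000, -0.559833) = 0.160224
  k3 = f(0.540000, -0.550903) = 0.157668
  k4 = f(0.720000, -0.522983) = 0.199570
  u ← -0.579743 + (0.36/6)·(k1 + 2k2 + 2k3 + k4) = -0.522985
u(0.72) ≈ -0.5230

-0.5230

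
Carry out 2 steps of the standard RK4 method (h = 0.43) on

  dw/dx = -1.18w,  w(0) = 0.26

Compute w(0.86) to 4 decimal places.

0.0943

RK4: k1 = f(x_n, w_n); k2 = f(x_n + h/2, w_n + (h/2)·k1); k3 = f(x_n + h/2, w_n + (h/2)·k2); k4 = f(x_n + h, w_n + h·k3); w_{n+1} = w_n + (h/6)·(k1 + 2k2 + 2k3 + k4).
x=0.000000, w=0.260000:
  k1 = f(0.000000, 0.260000) = -0.306800
  k2 = f(0.215000, 0.194038) = -0.228965
  k3 = f(0.215000, 0.210773) = -0.248712
  k4 = f(0.430000, 0.153054) = -0.180604
  w ← 0.260000 + (0.43/6)·(k1 + 2k2 + 2k3 + k4) = 0.156602
x=0.430000, w=0.156602:
  k1 = f(0.430000, 0.156602) = -0.184791
  k2 = f(0.645000, 0.116872) = -0.137909
  k3 = f(0.645000, 0.126952) = -0.149803
  k4 = f(0.860000, 0.092187) = -0.108781
  w ← 0.156602 + (0.43/6)·(k1 + 2k2 + 2k3 + k4) = 0.094324
w(0.86) ≈ 0.0943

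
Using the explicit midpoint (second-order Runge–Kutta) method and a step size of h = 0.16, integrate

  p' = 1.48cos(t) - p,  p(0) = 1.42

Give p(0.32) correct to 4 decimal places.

Midpoint: k1 = f(t_n, p_n); k2 = f(t_n + h/2, p_n + (h/2)·k1); p_{n+1} = p_n + h·k2.
t=0.000000, p=1.420000:
  k1 = f(0.000000, 1.420000) = 0.060000
  k2 = f(0.080000, 1.424800) = 0.050467
  p ← 1.420000 + 0.16·0.050467 = 1.428075
t=0.160000, p=1.428075:
  k1 = f(0.160000, 1.428075) = 0.033022
  k2 = f(0.240000, 1.430716) = 0.006864
  p ← 1.428075 + 0.16·0.006864 = 1.429173
p(0.32) ≈ 1.4292

1.4292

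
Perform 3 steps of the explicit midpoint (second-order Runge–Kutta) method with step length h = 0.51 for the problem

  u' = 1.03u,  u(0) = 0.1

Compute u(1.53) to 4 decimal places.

0.4601

Midpoint: k1 = f(t_n, u_n); k2 = f(t_n + h/2, u_n + (h/2)·k1); u_{n+1} = u_n + h·k2.
t=0.000000, u=0.100000:
  k1 = f(0.000000, 0.100000) = 0.103000
  k2 = f(0.255000, 0.126265) = 0.130053
  u ← 0.100000 + 0.51·0.130053 = 0.166327
t=0.510000, u=0.166327:
  k1 = f(0.510000, 0.166327) = 0.171317
  k2 = f(0.765000, 0.210013) = 0.216313
  u ← 0.166327 + 0.51·0.216313 = 0.276647
t=1.020000, u=0.276647:
  k1 = f(1.020000, 0.276647) = 0.284946
  k2 = f(1.275000, 0.349308) = 0.359787
  u ← 0.276647 + 0.51·0.359787 = 0.460138
u(1.53) ≈ 0.4601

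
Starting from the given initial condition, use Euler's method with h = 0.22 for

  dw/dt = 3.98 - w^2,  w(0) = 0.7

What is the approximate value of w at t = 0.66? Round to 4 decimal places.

1.9762

Euler: w_{n+1} = w_n + h·f(t_n, w_n).
t=0.000000, w=0.700000: f=3.490000 → w ← 0.700000 + 0.22·3.490000 = 1.467800
t=0.220000, w=1.467800: f=1.825563 → w ← 1.467800 + 0.22·1.825563 = 1.869424
t=0.440000, w=1.869424: f=0.485254 → w ← 1.869424 + 0.22·0.485254 = 1.976180
w(0.66) ≈ 1.9762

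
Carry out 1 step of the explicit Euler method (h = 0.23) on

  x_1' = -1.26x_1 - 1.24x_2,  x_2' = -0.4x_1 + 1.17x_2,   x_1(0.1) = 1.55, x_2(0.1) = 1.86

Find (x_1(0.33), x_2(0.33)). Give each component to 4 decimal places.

Euler on (x_1,x_2): x_1_{n+1} = x_1_n + h·x_1', x_2_{n+1} = x_2_n + h·x_2'.
0.100000: (1.550000, 1.860000); f=(-4.259400, 1.556200) → (0.570338, 2.217926)
(x_1(0.33), x_2(0.33)) ≈ (0.5703, 2.2179)

0.5703, 2.2179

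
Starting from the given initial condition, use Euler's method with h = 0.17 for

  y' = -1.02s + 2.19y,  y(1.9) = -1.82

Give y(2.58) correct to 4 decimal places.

-8.9329

Euler: y_{n+1} = y_n + h·f(s_n, y_n).
s=1.900000, y=-1.820000: f=-5.923800 → y ← -1.820000 + 0.17·(-5.923800) = -2.827046
s=2.070000, y=-2.827046: f=-8.302631 → y ← -2.827046 + 0.17·(-8.302631) = -4.238493
s=2.240000, y=-4.238493: f=-11.567100 → y ← -4.238493 + 0.17·(-11.567100) = -6.204900
s=2.410000, y=-6.204900: f=-16.046932 → y ← -6.204900 + 0.17·(-16.046932) = -8.932879
y(2.58) ≈ -8.9329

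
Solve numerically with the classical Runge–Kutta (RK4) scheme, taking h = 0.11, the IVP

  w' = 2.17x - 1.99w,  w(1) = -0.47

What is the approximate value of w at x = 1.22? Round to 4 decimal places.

RK4: k1 = f(x_n, w_n); k2 = f(x_n + h/2, w_n + (h/2)·k1); k3 = f(x_n + h/2, w_n + (h/2)·k2); k4 = f(x_n + h, w_n + h·k3); w_{n+1} = w_n + (h/6)·(k1 + 2k2 + 2k3 + k4).
x=1.000000, w=-0.470000:
  k1 = f(1.000000, -0.470000) = 3.105300
  k2 = f(1.055000, -0.299208) = 2.884775
  k3 = f(1.055000, -0.311337) = 2.908911
  k4 = f(1.110000, -0.150020) = 2.707239
  w ← -0.470000 + (0.11/6)·(k1 + 2k2 + 2k3 + k4) = -0.151002
x=1.110000, w=-0.151002:
  k1 = f(1.110000, -0.151002) = 2.709193
  k2 = f(1.165000, -0.001996) = 2.532022
  k3 = f(1.165000, -0.011740) = 2.551413
  k4 = f(1.220000, 0.129654) = 2.389389
  w ← -0.151002 + (0.11/6)·(k1 + 2k2 + 2k3 + k4) = 0.128865
w(1.22) ≈ 0.1289

0.1289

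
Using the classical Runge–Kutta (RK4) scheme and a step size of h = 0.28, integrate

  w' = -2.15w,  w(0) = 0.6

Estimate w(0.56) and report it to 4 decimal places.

0.1804

RK4: k1 = f(x_n, w_n); k2 = f(x_n + h/2, w_n + (h/2)·k1); k3 = f(x_n + h/2, w_n + (h/2)·k2); k4 = f(x_n + h, w_n + h·k3); w_{n+1} = w_n + (h/6)·(k1 + 2k2 + 2k3 + k4).
x=0.000000, w=0.600000:
  k1 = f(0.000000, 0.600000) = -1.290000
  k2 = f(0.140000, 0.419400) = -0.901710
  k3 = f(0.140000, 0.473761) = -1.018585
  k4 = f(0.280000, 0.314796) = -0.676812
  w ← 0.600000 + (0.28/6)·(k1 + 2k2 + 2k3 + k4) = 0.328988
x=0.280000, w=0.328988:
  k1 = f(0.280000, 0.328988) = -0.707324
  k2 = f(0.420000, 0.229963) = -0.494419
  k3 = f(0.420000, 0.259769) = -0.558504
  k4 = f(0.560000, 0.172607) = -0.371105
  w ← 0.328988 + (0.28/6)·(k1 + 2k2 + 2k3 + k4) = 0.180388
w(0.56) ≈ 0.1804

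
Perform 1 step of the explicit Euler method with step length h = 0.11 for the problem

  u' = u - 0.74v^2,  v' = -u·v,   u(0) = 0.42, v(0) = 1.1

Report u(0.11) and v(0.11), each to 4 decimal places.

Euler on (u,v): u_{n+1} = u_n + h·u', v_{n+1} = v_n + h·v'.
0.000000: (0.420000, 1.100000); f=(-0.475400, -0.462000) → (0.367706, 1.049180)
(u(0.11), v(0.11)) ≈ (0.3677, 1.0492)

0.3677, 1.0492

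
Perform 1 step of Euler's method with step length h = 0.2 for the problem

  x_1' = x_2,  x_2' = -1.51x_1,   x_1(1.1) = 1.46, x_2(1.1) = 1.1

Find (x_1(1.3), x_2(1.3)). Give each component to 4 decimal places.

Euler on (x_1,x_2): x_1_{n+1} = x_1_n + h·x_1', x_2_{n+1} = x_2_n + h·x_2'.
1.100000: (1.460000, 1.100000); f=(1.100000, -2.204600) → (1.680000, 0.659080)
(x_1(1.3), x_2(1.3)) ≈ (1.6800, 0.6591)

1.6800, 0.6591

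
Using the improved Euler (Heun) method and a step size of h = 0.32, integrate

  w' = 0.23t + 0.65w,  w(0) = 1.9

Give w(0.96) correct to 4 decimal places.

Heun: k1 = f(t_n, w_n); k2 = f(t_n + h, w_n + h·k1); w_{n+1} = w_n + (h/2)·(k1 + k2).
t=0.000000, w=1.900000:
  k1 = f(0.000000, 1.900000) = 1.235000
  k2 = f(0.320000, 2.295200) = 1.565480
  w ← 1.900000 + (0.32/2)·(1.235000 + 1.565480) = 2.348077
t=0.320000, w=2.348077:
  k1 = f(0.320000, 2.348077) = 1.599850
  k2 = f(0.640000, 2.860029) = 2.006219
  w ← 2.348077 + (0.32/2)·(1.599850 + 2.006219) = 2.925048
t=0.640000, w=2.925048:
  k1 = f(0.640000, 2.925048) = 2.048481
  k2 = f(0.960000, 3.580562) = 2.548165
  w ← 2.925048 + (0.32/2)·(2.048481 + 2.548165) = 3.660511
w(0.96) ≈ 3.6605

3.6605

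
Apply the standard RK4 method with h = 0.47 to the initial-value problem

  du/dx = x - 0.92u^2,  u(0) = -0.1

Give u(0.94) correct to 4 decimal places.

0.3253

RK4: k1 = f(x_n, u_n); k2 = f(x_n + h/2, u_n + (h/2)·k1); k3 = f(x_n + h/2, u_n + (h/2)·k2); k4 = f(x_n + h, u_n + h·k3); u_{n+1} = u_n + (h/6)·(k1 + 2k2 + 2k3 + k4).
x=0.000000, u=-0.100000:
  k1 = f(0.000000, -0.100000) = -0.009200
  k2 = f(0.235000, -0.102162) = 0.225398
  k3 = f(0.235000, -0.047031) = 0.232965
  k4 = f(0.470000, 0.009494) = 0.469917
  u ← -0.100000 + (0.47/6)·(k1 + 2k2 + 2k3 + k4) = 0.007900
x=0.470000, u=0.007900:
  k1 = f(0.470000, 0.007900) = 0.469943
  k2 = f(0.705000, 0.118336) = 0.692117
  k3 = f(0.705000, 0.170547) = 0.678241
  k4 = f(0.940000, 0.326673) = 0.841822
  u ← 0.007900 + (0.47/6)·(k1 + 2k2 + 2k3 + k4) = 0.325344
u(0.94) ≈ 0.3253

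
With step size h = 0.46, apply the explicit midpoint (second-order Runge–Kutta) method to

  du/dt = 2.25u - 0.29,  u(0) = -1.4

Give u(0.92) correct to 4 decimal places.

Midpoint: k1 = f(t_n, u_n); k2 = f(t_n + h/2, u_n + (h/2)·k1); u_{n+1} = u_n + h·k2.
t=0.000000, u=-1.400000:
  k1 = f(0.000000, -1.400000) = -3.440000
  k2 = f(0.230000, -2.191200) = -5.220200
  u ← -1.400000 + 0.46·(-5.220200) = -3.801292
t=0.460000, u=-3.801292:
  k1 = f(0.460000, -3.801292) = -8.842907
  k2 = f(0.690000, -5.835161) = -13.419111
  u ← -3.801292 + 0.46·(-13.419111) = -9.974083
u(0.92) ≈ -9.9741

-9.9741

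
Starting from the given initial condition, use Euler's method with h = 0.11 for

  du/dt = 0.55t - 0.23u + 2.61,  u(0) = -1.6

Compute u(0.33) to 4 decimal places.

Euler: u_{n+1} = u_n + h·f(t_n, u_n).
t=0.000000, u=-1.600000: f=2.978000 → u ← -1.600000 + 0.11·2.978000 = -1.272420
t=0.110000, u=-1.272420: f=2.963157 → u ← -1.272420 + 0.11·2.963157 = -0.946473
t=0.220000, u=-0.946473: f=2.948689 → u ← -0.946473 + 0.11·2.948689 = -0.622117
u(0.33) ≈ -0.6221

-0.6221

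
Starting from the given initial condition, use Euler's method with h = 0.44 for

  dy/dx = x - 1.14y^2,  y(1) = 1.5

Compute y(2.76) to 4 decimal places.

Euler: y_{n+1} = y_n + h·f(x_n, y_n).
x=1.000000, y=1.500000: f=-1.565000 → y ← 1.500000 + 0.44·(-1.565000) = 0.811400
x=1.440000, y=0.811400: f=0.689458 → y ← 0.811400 + 0.44·0.689458 = 1.114762
x=1.880000, y=1.114762: f=0.463329 → y ← 1.114762 + 0.44·0.463329 = 1.318627
x=2.320000, y=1.318627: f=0.337795 → y ← 1.318627 + 0.44·0.337795 = 1.467257
y(2.76) ≈ 1.4673

1.4673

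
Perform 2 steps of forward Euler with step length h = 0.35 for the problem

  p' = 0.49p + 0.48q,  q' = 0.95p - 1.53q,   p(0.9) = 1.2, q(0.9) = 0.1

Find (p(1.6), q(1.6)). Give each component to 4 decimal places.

1.7414, 0.6799

Euler on (p,q): p_{n+1} = p_n + h·p', q_{n+1} = q_n + h·q'.
0.900000: (1.200000, 0.100000); f=(0.636000, 0.987000) → (1.422600, 0.445450)
1.250000: (1.422600, 0.445450); f=(0.910890, 0.669931) → (1.741411, 0.679926)
(p(1.6), q(1.6)) ≈ (1.7414, 0.6799)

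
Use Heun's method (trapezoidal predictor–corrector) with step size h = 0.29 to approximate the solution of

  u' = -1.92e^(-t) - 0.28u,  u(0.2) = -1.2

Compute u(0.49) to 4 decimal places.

Heun: k1 = f(t_n, u_n); k2 = f(t_n + h, u_n + h·k1); u_{n+1} = u_n + (h/2)·(k1 + k2).
t=0.200000, u=-1.200000:
  k1 = f(0.200000, -1.200000) = -1.235963
  k2 = f(0.490000, -1.558429) = -0.739882
  u ← -1.200000 + (0.29/2)·(-1.235963 + (-0.739882)) = -1.486498
u(0.49) ≈ -1.4865

-1.4865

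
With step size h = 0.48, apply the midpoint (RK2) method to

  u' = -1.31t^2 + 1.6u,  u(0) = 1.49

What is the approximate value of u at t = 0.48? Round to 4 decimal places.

Midpoint: k1 = f(t_n, u_n); k2 = f(t_n + h/2, u_n + (h/2)·k1); u_{n+1} = u_n + h·k2.
t=0.000000, u=1.490000:
  k1 = f(0.000000, 1.490000) = 2.384000
  k2 = f(0.240000, 2.062160) = 3.224000
  u ← 1.490000 + 0.48·3.224000 = 3.037520
u(0.48) ≈ 3.0375

3.0375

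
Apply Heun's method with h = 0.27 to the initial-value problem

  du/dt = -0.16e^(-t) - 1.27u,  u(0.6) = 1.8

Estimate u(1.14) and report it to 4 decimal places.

Heun: k1 = f(t_n, u_n); k2 = f(t_n + h, u_n + h·k1); u_{n+1} = u_n + (h/2)·(k1 + k2).
t=0.600000, u=1.800000:
  k1 = f(0.600000, 1.800000) = -2.373810
  k2 = f(0.870000, 1.159071) = -1.539053
  u ← 1.800000 + (0.27/2)·(-2.373810 + (-1.539053)) = 1.271764
t=0.870000, u=1.271764:
  k1 = f(0.870000, 1.271764) = -1.682172
  k2 = f(1.140000, 0.817577) = -1.089494
  u ← 1.271764 + (0.27/2)·(-1.682172 + (-1.089494)) = 0.897589
u(1.14) ≈ 0.8976

0.8976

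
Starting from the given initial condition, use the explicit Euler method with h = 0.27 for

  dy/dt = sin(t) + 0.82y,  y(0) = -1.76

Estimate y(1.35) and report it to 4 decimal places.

Euler: y_{n+1} = y_n + h·f(t_n, y_n).
t=0.000000, y=-1.760000: f=-1.443200 → y ← -1.760000 + 0.27·(-1.443200) = -2.149664
t=0.270000, y=-2.149664: f=-1.495993 → y ← -2.149664 + 0.27·(-1.495993) = -2.553582
t=0.540000, y=-2.553582: f=-1.579801 → y ← -2.553582 + 0.27·(-1.579801) = -2.980128
t=0.810000, y=-2.980128: f=-1.719418 → y ← -2.980128 + 0.27·(-1.719418) = -3.444371
t=1.080000, y=-3.444371: f=-1.942427 → y ← -3.444371 + 0.27·(-1.942427) = -3.968827
y(1.35) ≈ -3.9688

-3.9688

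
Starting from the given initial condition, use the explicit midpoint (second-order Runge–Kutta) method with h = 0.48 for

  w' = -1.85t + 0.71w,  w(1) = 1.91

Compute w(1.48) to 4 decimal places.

Midpoint: k1 = f(t_n, w_n); k2 = f(t_n + h/2, w_n + (h/2)·k1); w_{n+1} = w_n + h·k2.
t=1.000000, w=1.910000:
  k1 = f(1.000000, 1.910000) = -0.493900
  k2 = f(1.240000, 1.791464) = -1.022061
  w ← 1.910000 + 0.48·(-1.022061) = 1.419411
w(1.48) ≈ 1.4194

1.4194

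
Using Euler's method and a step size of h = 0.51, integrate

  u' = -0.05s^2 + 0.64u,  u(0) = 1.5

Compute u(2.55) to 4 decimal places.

5.9109

Euler: u_{n+1} = u_n + h·f(s_n, u_n).
s=0.000000, u=1.500000: f=0.960000 → u ← 1.500000 + 0.51·0.960000 = 1.989600
s=0.510000, u=1.989600: f=1.260339 → u ← 1.989600 + 0.51·1.260339 = 2.632373
s=1.020000, u=2.632373: f=1.632699 → u ← 2.632373 + 0.51·1.632699 = 3.465049
s=1.530000, u=3.465049: f=2.100586 → u ← 3.465049 + 0.51·2.100586 = 4.536348
s=2.040000, u=4.536348: f=2.695183 → u ← 4.536348 + 0.51·2.695183 = 5.910892
u(2.55) ≈ 5.9109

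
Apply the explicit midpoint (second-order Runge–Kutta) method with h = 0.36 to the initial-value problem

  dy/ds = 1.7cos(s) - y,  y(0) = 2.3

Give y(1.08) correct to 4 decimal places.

Midpoint: k1 = f(s_n, y_n); k2 = f(s_n + h/2, y_n + (h/2)·k1); y_{n+1} = y_n + h·k2.
s=0.000000, y=2.300000:
  k1 = f(0.000000, 2.300000) = -0.600000
  k2 = f(0.180000, 2.192000) = -0.519466
  y ← 2.300000 + 0.36·(-0.519466) = 2.112992
s=0.360000, y=2.112992:
  k1 = f(0.360000, 2.112992) = -0.521968
  k2 = f(0.540000, 2.019038) = -0.560933
  y ← 2.112992 + 0.36·(-0.560933) = 1.911056
s=0.720000, y=1.911056:
  k1 = f(0.720000, 1.911056) = -0.632987
  k2 = f(0.900000, 1.797119) = -0.740382
  y ← 1.911056 + 0.36·(-0.740382) = 1.644519
y(1.08) ≈ 1.6445

1.6445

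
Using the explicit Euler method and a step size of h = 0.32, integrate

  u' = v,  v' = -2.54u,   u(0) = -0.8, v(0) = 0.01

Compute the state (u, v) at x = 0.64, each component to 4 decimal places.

-0.5855, 1.3079

Euler on (u,v): u_{n+1} = u_n + h·u', v_{n+1} = v_n + h·v'.
0.000000: (-0.800000, 0.010000); f=(0.010000, 2.032000) → (-0.796800, 0.660240)
0.320000: (-0.796800, 0.660240); f=(0.660240, 2.023872) → (-0.585523, 1.307879)
(u(0.64), v(0.64)) ≈ (-0.5855, 1.3079)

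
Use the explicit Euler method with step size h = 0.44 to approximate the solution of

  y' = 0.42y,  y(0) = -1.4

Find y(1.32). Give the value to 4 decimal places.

Euler: y_{n+1} = y_n + h·f(t_n, y_n).
t=0.000000, y=-1.400000: f=-0.588000 → y ← -1.400000 + 0.44·(-0.588000) = -1.658720
t=0.440000, y=-1.658720: f=-0.696662 → y ← -1.658720 + 0.44·(-0.696662) = -1.965251
t=0.880000, y=-1.965251: f=-0.825406 → y ← -1.965251 + 0.44·(-0.825406) = -2.328430
y(1.32) ≈ -2.3284

-2.3284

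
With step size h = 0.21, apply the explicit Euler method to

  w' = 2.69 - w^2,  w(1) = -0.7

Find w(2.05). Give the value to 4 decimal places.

1.4957

Euler: w_{n+1} = w_n + h·f(x_n, w_n).
x=1.000000, w=-0.700000: f=2.200000 → w ← -0.700000 + 0.21·2.200000 = -0.238000
x=1.210000, w=-0.238000: f=2.633356 → w ← -0.238000 + 0.21·2.633356 = 0.315005
x=1.420000, w=0.315005: f=2.590772 → w ← 0.315005 + 0.21·2.590772 = 0.859067
x=1.630000, w=0.859067: f=1.952004 → w ← 0.859067 + 0.21·1.952004 = 1.268988
x=1.840000, w=1.268988: f=1.079670 → w ← 1.268988 + 0.21·1.079670 = 1.495718
w(2.05) ≈ 1.4957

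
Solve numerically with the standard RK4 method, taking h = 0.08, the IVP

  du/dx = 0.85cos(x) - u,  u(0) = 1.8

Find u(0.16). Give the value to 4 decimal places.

1.6590

RK4: k1 = f(x_n, u_n); k2 = f(x_n + h/2, u_n + (h/2)·k1); k3 = f(x_n + h/2, u_n + (h/2)·k2); k4 = f(x_n + h, u_n + h·k3); u_{n+1} = u_n + (h/6)·(k1 + 2k2 + 2k3 + k4).
x=0.000000, u=1.800000:
  k1 = f(0.000000, 1.800000) = -0.950000
  k2 = f(0.040000, 1.762000) = -0.912680
  k3 = f(0.040000, 1.763493) = -0.914173
  k4 = f(0.080000, 1.726866) = -0.879585
  u ← 1.800000 + (0.08/6)·(k1 + 2k2 + 2k3 + k4) = 1.726889
x=0.080000, u=1.726889:
  k1 = f(0.080000, 1.726889) = -0.879608
  k2 = f(0.120000, 1.691705) = -0.847818
  k3 = f(0.120000, 1.692977) = -0.849089
  k4 = f(0.160000, 1.658962) = -0.819819
  u ← 1.726889 + (0.08/6)·(k1 + 2k2 + 2k3 + k4) = 1.658980
u(0.16) ≈ 1.6590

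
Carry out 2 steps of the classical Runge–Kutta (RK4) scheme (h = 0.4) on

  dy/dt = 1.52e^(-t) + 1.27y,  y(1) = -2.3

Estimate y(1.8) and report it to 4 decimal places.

-5.7809

RK4: k1 = f(t_n, y_n); k2 = f(t_n + h/2, y_n + (h/2)·k1); k3 = f(t_n + h/2, y_n + (h/2)·k2); k4 = f(t_n + h, y_n + h·k3); y_{n+1} = y_n + (h/6)·(k1 + 2k2 + 2k3 + k4).
t=1.000000, y=-2.300000:
  k1 = f(1.000000, -2.300000) = -2.361823
  k2 = f(1.200000, -2.772365) = -3.063088
  k3 = f(1.200000, -2.912618) = -3.241209
  k4 = f(1.400000, -3.596484) = -4.192707
  y ← -2.300000 + (0.4/6)·(k1 + 2k2 + 2k3 + k4) = -3.577542
t=1.400000, y=-3.577542:
  k1 = f(1.400000, -3.577542) = -4.168650
  k2 = f(1.600000, -4.411272) = -5.295432
  k3 = f(1.600000, -4.636628) = -5.581635
  k4 = f(1.800000, -5.810196) = -7.127694
  y ← -3.577542 + (0.4/6)·(k1 + 2k2 + 2k3 + k4) = -5.780907
y(1.8) ≈ -5.7809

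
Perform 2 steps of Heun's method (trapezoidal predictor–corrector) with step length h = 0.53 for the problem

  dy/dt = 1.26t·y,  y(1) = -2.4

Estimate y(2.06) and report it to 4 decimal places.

Heun: k1 = f(t_n, y_n); k2 = f(t_n + h, y_n + h·k1); y_{n+1} = y_n + (h/2)·(k1 + k2).
t=1.000000, y=-2.400000:
  k1 = f(1.000000, -2.400000) = -3.024000
  k2 = f(1.530000, -4.002720) = -7.716444
  y ← -2.400000 + (0.53/2)·(-3.024000 + (-7.716444)) = -5.246218
t=1.530000, y=-5.246218:
  k1 = f(1.530000, -5.246218) = -10.113658
  k2 = f(2.060000, -10.606456) = -27.530118
  y ← -5.246218 + (0.53/2)·(-10.113658 + (-27.530118)) = -15.221818
y(2.06) ≈ -15.2218

-15.2218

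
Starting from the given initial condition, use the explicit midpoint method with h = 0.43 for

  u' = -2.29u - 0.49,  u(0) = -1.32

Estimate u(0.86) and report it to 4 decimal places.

Midpoint: k1 = f(t_n, u_n); k2 = f(t_n + h/2, u_n + (h/2)·k1); u_{n+1} = u_n + h·k2.
t=0.000000, u=-1.320000:
  k1 = f(0.000000, -1.320000) = 2.532800
  k2 = f(0.215000, -0.775448) = 1.285776
  u ← -1.320000 + 0.43·1.285776 = -0.767116
t=0.430000, u=-0.767116:
  k1 = f(0.430000, -0.767116) = 1.266696
  k2 = f(0.645000, -0.494777) = 0.643038
  u ← -0.767116 + 0.43·0.643038 = -0.490610
u(0.86) ≈ -0.4906

-0.4906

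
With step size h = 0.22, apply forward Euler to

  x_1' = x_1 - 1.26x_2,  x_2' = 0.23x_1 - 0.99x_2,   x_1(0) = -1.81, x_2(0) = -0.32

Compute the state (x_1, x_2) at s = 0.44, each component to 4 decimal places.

-2.4910, -0.3747

Euler on (x_1,x_2): x_1_{n+1} = x_1_n + h·x_1', x_2_{n+1} = x_2_n + h·x_2'.
0.000000: (-1.810000, -0.320000); f=(-1.406800, -0.099500) → (-2.119496, -0.341890)
0.220000: (-2.119496, -0.341890); f=(-1.688715, -0.149013) → (-2.491013, -0.374673)
(x_1(0.44), x_2(0.44)) ≈ (-2.4910, -0.3747)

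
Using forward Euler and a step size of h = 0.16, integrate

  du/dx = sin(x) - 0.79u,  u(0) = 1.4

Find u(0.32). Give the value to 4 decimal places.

Euler: u_{n+1} = u_n + h·f(x_n, u_n).
x=0.000000, u=1.400000: f=-1.106000 → u ← 1.400000 + 0.16·(-1.106000) = 1.223040
x=0.160000, u=1.223040: f=-0.806883 → u ← 1.223040 + 0.16·(-0.806883) = 1.093939
u(0.32) ≈ 1.0939

1.0939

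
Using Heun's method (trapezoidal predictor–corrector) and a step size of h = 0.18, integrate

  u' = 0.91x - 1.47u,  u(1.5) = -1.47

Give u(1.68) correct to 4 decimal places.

-0.9046

Heun: k1 = f(x_n, u_n); k2 = f(x_n + h, u_n + h·k1); u_{n+1} = u_n + (h/2)·(k1 + k2).
x=1.500000, u=-1.470000:
  k1 = f(1.500000, -1.470000) = 3.525900
  k2 = f(1.680000, -0.835338) = 2.756747
  u ← -1.470000 + (0.18/2)·(3.525900 + 2.756747) = -0.904562
u(1.68) ≈ -0.9046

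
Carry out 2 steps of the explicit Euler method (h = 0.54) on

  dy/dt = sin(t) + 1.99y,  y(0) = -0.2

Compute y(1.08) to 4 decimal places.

-0.5832

Euler: y_{n+1} = y_n + h·f(t_n, y_n).
t=0.000000, y=-0.200000: f=-0.398000 → y ← -0.200000 + 0.54·(-0.398000) = -0.414920
t=0.540000, y=-0.414920: f=-0.311555 → y ← -0.414920 + 0.54·(-0.311555) = -0.583160
y(1.08) ≈ -0.5832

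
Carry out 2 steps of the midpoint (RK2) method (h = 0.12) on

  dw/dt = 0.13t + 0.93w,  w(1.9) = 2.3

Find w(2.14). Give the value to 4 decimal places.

2.9442

Midpoint: k1 = f(t_n, w_n); k2 = f(t_n + h/2, w_n + (h/2)·k1); w_{n+1} = w_n + h·k2.
t=1.900000, w=2.300000:
  k1 = f(1.900000, 2.300000) = 2.386000
  k2 = f(1.960000, 2.443160) = 2.526939
  w ← 2.300000 + 0.12·2.526939 = 2.603233
t=2.020000, w=2.603233:
  k1 = f(2.020000, 2.603233) = 2.683606
  k2 = f(2.080000, 2.764249) = 2.841152
  w ← 2.603233 + 0.12·2.841152 = 2.944171
w(2.14) ≈ 2.9442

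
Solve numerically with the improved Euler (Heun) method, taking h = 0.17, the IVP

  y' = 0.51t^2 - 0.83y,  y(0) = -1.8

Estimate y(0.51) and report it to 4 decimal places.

Heun: k1 = f(t_n, y_n); k2 = f(t_n + h, y_n + h·k1); y_{n+1} = y_n + (h/2)·(k1 + k2).
t=0.000000, y=-1.800000:
  k1 = f(0.000000, -1.800000) = 1.494000
  k2 = f(0.170000, -1.546020) = 1.297936
  y ← -1.800000 + (0.17/2)·(1.494000 + 1.297936) = -1.562685
t=0.170000, y=-1.562685:
  k1 = f(0.170000, -1.562685) = 1.311768
  k2 = f(0.340000, -1.339685) = 1.170894
  y ← -1.562685 + (0.17/2)·(1.311768 + 1.170894) = -1.351659
t=0.340000, y=-1.351659:
  k1 = f(0.340000, -1.351659) = 1.180833
  k2 = f(0.510000, -1.150918) = 1.087913
  y ← -1.351659 + (0.17/2)·(1.180833 + 1.087913) = -1.158816
y(0.51) ≈ -1.1588

-1.1588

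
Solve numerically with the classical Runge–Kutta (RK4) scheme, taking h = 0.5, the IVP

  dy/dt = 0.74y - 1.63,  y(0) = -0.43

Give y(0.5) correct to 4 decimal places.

-1.6086

RK4: k1 = f(t_n, y_n); k2 = f(t_n + h/2, y_n + (h/2)·k1); k3 = f(t_n + h/2, y_n + (h/2)·k2); k4 = f(t_n + h, y_n + h·k3); y_{n+1} = y_n + (h/6)·(k1 + 2k2 + 2k3 + k4).
t=0.000000, y=-0.430000:
  k1 = f(0.000000, -0.430000) = -1.948200
  k2 = f(0.250000, -0.917050) = -2.308617
  k3 = f(0.250000, -1.007154) = -2.375294
  k4 = f(0.500000, -1.617647) = -2.827059
  y ← -0.430000 + (0.5/6)·(k1 + 2k2 + 2k3 + k4) = -1.608590
y(0.5) ≈ -1.6086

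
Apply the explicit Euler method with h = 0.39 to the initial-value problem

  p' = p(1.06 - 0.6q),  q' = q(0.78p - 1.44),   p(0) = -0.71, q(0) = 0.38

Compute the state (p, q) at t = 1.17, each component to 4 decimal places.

Euler on (p,q): p_{n+1} = p_n + h·p', q_{n+1} = q_n + h·q'.
0.000000: (-0.710000, 0.380000); f=(-0.590720, -0.757644) → (-0.940381, 0.084519)
0.390000: (-0.940381, 0.084519); f=(-0.949116, -0.183701) → (-1.310536, 0.012875)
0.780000: (-1.310536, 0.012875); f=(-1.379044, -0.031702) → (-1.848363, 0.000512)
(p(1.17), q(1.17)) ≈ (-1.8484, 0.0005)

-1.8484, 0.0005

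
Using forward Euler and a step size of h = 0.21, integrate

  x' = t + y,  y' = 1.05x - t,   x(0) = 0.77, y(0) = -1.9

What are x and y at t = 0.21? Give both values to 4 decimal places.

Euler on (x,y): x_{n+1} = x_n + h·x', y_{n+1} = y_n + h·y'.
0.000000: (0.770000, -1.900000); f=(-1.900000, 0.808500) → (0.371000, -1.730215)
(x(0.21), y(0.21)) ≈ (0.3710, -1.7302)

0.3710, -1.7302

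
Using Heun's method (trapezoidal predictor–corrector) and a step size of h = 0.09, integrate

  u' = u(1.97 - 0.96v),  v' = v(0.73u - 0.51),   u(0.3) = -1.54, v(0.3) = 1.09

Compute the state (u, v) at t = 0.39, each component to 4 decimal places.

Heun on (u,v): k1 = f(t_n, state_n); k2 = f(t_n + h, state_n + h·k1); state_{n+1} = state_n + (h/2)·(k1 + k2).
0.300000: (-1.540000, 1.090000)
  k1 = (-1.422344, -1.781278)
  predictor → (-1.668011, 0.929685)
  k2 = (-1.797286, -1.606168)
  → (-1.684883, 0.937565)
(u(0.39), v(0.39)) ≈ (-1.6849, 0.9376)

-1.6849, 0.9376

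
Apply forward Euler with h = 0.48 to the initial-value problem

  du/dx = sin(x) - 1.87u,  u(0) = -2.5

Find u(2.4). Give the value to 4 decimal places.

Euler: u_{n+1} = u_n + h·f(x_n, u_n).
x=0.000000, u=-2.500000: f=4.675000 → u ← -2.500000 + 0.48·4.675000 = -0.256000
x=0.480000, u=-0.256000: f=0.940499 → u ← -0.256000 + 0.48·0.940499 = 0.195440
x=0.960000, u=0.195440: f=0.453720 → u ← 0.195440 + 0.48·0.453720 = 0.413225
x=1.440000, u=0.413225: f=0.218728 → u ← 0.413225 + 0.48·0.218728 = 0.518214
x=1.920000, u=0.518214: f=-0.029415 → u ← 0.518214 + 0.48·(-0.029415) = 0.504095
u(2.4) ≈ 0.5041

0.5041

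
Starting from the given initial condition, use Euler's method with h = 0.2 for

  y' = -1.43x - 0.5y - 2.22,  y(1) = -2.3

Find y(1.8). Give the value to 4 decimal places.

Euler: y_{n+1} = y_n + h·f(x_n, y_n).
x=1.000000, y=-2.300000: f=-2.500000 → y ← -2.300000 + 0.2·(-2.500000) = -2.800000
x=1.200000, y=-2.800000: f=-2.536000 → y ← -2.800000 + 0.2·(-2.536000) = -3.307200
x=1.400000, y=-3.307200: f=-2.568400 → y ← -3.307200 + 0.2·(-2.568400) = -3.820880
x=1.600000, y=-3.820880: f=-2.597560 → y ← -3.820880 + 0.2·(-2.597560) = -4.340392
y(1.8) ≈ -4.3404

-4.3404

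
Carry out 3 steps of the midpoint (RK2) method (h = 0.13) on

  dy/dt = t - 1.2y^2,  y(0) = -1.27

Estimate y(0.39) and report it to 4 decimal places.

Midpoint: k1 = f(t_n, y_n); k2 = f(t_n + h/2, y_n + (h/2)·k1); y_{n+1} = y_n + h·k2.
t=0.000000, y=-1.270000:
  k1 = f(0.000000, -1.270000) = -1.935480
  k2 = f(0.065000, -1.395806) = -2.272930
  y ← -1.270000 + 0.13·(-2.272930) = -1.565481
t=0.130000, y=-1.565481:
  k1 = f(0.130000, -1.565481) = -2.810877
  k2 = f(0.195000, -1.748188) = -3.472393
  y ← -1.565481 + 0.13·(-3.472393) = -2.016892
t=0.260000, y=-2.016892:
  k1 = f(0.260000, -2.016892) = -4.621424
  k2 = f(0.325000, -2.317285) = -6.118769
  y ← -2.016892 + 0.13·(-6.118769) = -2.812332
y(0.39) ≈ -2.8123

-2.8123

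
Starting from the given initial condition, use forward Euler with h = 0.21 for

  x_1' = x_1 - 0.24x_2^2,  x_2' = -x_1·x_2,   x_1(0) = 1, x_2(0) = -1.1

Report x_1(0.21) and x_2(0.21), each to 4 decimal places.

1.1490, -0.8690

Euler on (x_1,x_2): x_1_{n+1} = x_1_n + h·x_1', x_2_{n+1} = x_2_n + h·x_2'.
0.000000: (1.000000, -1.100000); f=(0.709600, 1.100000) → (1.149016, -0.869000)
(x_1(0.21), x_2(0.21)) ≈ (1.1490, -0.8690)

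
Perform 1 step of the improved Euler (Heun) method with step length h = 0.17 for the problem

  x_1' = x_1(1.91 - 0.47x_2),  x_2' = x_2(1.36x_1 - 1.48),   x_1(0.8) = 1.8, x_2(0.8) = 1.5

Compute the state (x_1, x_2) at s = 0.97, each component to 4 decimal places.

2.1851, 1.8416

Heun on (x_1,x_2): k1 = f(s_n, state_n); k2 = f(s_n + h, state_n + h·k1); state_{n+1} = state_n + (h/2)·(k1 + k2).
0.800000: (1.800000, 1.500000)
  k1 = (2.169000, 1.452000)
  predictor → (2.168730, 1.746840)
  k2 = (2.361715, 2.566934)
  → (2.185111, 1.841609)
(x_1(0.97), x_2(0.97)) ≈ (2.1851, 1.8416)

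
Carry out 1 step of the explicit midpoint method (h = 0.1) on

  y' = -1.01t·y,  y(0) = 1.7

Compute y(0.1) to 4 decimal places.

Midpoint: k1 = f(t_n, y_n); k2 = f(t_n + h/2, y_n + (h/2)·k1); y_{n+1} = y_n + h·k2.
t=0.000000, y=1.700000:
  k1 = f(0.000000, 1.700000) = 0.000000
  k2 = f(0.050000, 1.700000) = -0.085850
  y ← 1.700000 + 0.1·(-0.085850) = 1.691415
y(0.1) ≈ 1.6914

1.6914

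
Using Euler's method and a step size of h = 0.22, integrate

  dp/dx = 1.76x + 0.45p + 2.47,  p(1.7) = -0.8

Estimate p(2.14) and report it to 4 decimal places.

Euler: p_{n+1} = p_n + h·f(x_n, p_n).
x=1.700000, p=-0.800000: f=5.102000 → p ← -0.800000 + 0.22·5.102000 = 0.322440
x=1.920000, p=0.322440: f=5.994298 → p ← 0.322440 + 0.22·5.994298 = 1.641186
p(2.14) ≈ 1.6412

1.6412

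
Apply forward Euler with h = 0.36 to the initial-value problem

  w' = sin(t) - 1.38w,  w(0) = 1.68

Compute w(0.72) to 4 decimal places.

Euler: w_{n+1} = w_n + h·f(t_n, w_n).
t=0.000000, w=1.680000: f=-2.318400 → w ← 1.680000 + 0.36·(-2.318400) = 0.845376
t=0.360000, w=0.845376: f=-0.814345 → w ← 0.845376 + 0.36·(-0.814345) = 0.552212
w(0.72) ≈ 0.5522

0.5522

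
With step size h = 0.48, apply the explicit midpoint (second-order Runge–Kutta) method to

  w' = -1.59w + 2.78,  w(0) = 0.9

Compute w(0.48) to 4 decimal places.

Midpoint: k1 = f(x_n, w_n); k2 = f(x_n + h/2, w_n + (h/2)·k1); w_{n+1} = w_n + h·k2.
x=0.000000, w=0.900000:
  k1 = f(0.000000, 0.900000) = 1.349000
  k2 = f(0.240000, 1.223760) = 0.834222
  w ← 0.900000 + 0.48·0.834222 = 1.300426
w(0.48) ≈ 1.3004

1.3004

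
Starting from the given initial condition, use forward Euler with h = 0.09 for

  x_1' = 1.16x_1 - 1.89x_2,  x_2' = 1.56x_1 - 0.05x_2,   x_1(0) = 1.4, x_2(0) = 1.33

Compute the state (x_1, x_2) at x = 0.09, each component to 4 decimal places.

1.3199, 1.5206

Euler on (x_1,x_2): x_1_{n+1} = x_1_n + h·x_1', x_2_{n+1} = x_2_n + h·x_2'.
0.000000: (1.400000, 1.330000); f=(-0.889700, 2.117500) → (1.319927, 1.520575)
(x_1(0.09), x_2(0.09)) ≈ (1.3199, 1.5206)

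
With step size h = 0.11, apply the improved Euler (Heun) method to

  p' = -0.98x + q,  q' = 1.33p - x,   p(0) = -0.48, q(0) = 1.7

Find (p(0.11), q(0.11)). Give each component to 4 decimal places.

-0.3028, 1.6374

Heun on (p,q): k1 = f(x_n, state_n); k2 = f(x_n + h, state_n + h·k1); state_{n+1} = state_n + (h/2)·(k1 + k2).
0.000000: (-0.480000, 1.700000)
  k1 = (1.700000, -0.638400)
  predictor → (-0.293000, 1.629776)
  k2 = (1.521976, -0.499690)
  → (-0.302791, 1.637405)
(p(0.11), q(0.11)) ≈ (-0.3028, 1.6374)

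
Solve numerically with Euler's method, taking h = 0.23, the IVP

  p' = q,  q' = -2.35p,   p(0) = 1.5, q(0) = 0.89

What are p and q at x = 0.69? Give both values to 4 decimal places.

1.5292, -1.7734

Euler on (p,q): p_{n+1} = p_n + h·p', q_{n+1} = q_n + h·q'.
0.000000: (1.500000, 0.890000); f=(0.890000, -3.525000) → (1.704700, 0.079250)
0.230000: (1.704700, 0.079250); f=(0.079250, -4.006045) → (1.722928, -0.842140)
0.460000: (1.722928, -0.842140); f=(-0.842140, -4.048880) → (1.529235, -1.773383)
(p(0.69), q(0.69)) ≈ (1.5292, -1.7734)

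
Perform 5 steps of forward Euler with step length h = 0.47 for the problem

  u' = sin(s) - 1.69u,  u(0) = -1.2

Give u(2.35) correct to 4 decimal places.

Euler: u_{n+1} = u_n + h·f(s_n, u_n).
s=0.000000, u=-1.200000: f=2.028000 → u ← -1.200000 + 0.47·2.028000 = -0.246840
s=0.470000, u=-0.246840: f=0.870046 → u ← -0.246840 + 0.47·0.870046 = 0.162082
s=0.940000, u=0.162082: f=0.533640 → u ← 0.162082 + 0.47·0.533640 = 0.412892
s=1.410000, u=0.412892: f=0.289312 → u ← 0.412892 + 0.47·0.289312 = 0.548869
s=1.880000, u=0.548869: f=0.024988 → u ← 0.548869 + 0.47·0.024988 = 0.560613
u(2.35) ≈ 0.5606

0.5606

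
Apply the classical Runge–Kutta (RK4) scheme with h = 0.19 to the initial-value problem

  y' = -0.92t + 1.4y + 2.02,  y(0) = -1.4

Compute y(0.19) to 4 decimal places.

-1.4051

RK4: k1 = f(t_n, y_n); k2 = f(t_n + h/2, y_n + (h/2)·k1); k3 = f(t_n + h/2, y_n + (h/2)·k2); k4 = f(t_n + h, y_n + h·k3); y_{n+1} = y_n + (h/6)·(k1 + 2k2 + 2k3 + k4).
t=0.000000, y=-1.400000:
  k1 = f(0.000000, -1.400000) = 0.060000
  k2 = f(0.095000, -1.394300) = -0.019420
  k3 = f(0.095000, -1.401845) = -0.029983
  k4 = f(0.190000, -1.405697) = -0.122775
  y ← -1.400000 + (0.19/6)·(k1 + 2k2 + 2k3 + k4) = -1.405117
y(0.19) ≈ -1.4051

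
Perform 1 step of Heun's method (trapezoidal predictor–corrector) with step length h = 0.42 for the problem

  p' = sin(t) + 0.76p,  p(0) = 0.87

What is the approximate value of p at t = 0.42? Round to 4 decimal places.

Heun: k1 = f(t_n, p_n); k2 = f(t_n + h, p_n + h·k1); p_{n+1} = p_n + (h/2)·(k1 + k2).
t=0.000000, p=0.870000:
  k1 = f(0.000000, 0.870000) = 0.661200
  k2 = f(0.420000, 1.147704) = 1.280015
  p ← 0.870000 + (0.42/2)·(0.661200 + 1.280015) = 1.277655
p(0.42) ≈ 1.2777

1.2777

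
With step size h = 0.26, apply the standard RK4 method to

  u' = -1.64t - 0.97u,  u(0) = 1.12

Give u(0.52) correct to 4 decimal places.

RK4: k1 = f(t_n, u_n); k2 = f(t_n + h/2, u_n + (h/2)·k1); k3 = f(t_n + h/2, u_n + (h/2)·k2); k4 = f(t_n + h, u_n + h·k3); u_{n+1} = u_n + (h/6)·(k1 + 2k2 + 2k3 + k4).
t=0.000000, u=1.120000:
  k1 = f(0.000000, 1.120000) = -1.086400
  k2 = f(0.130000, 0.978768) = -1.162605
  k3 = f(0.130000, 0.968861) = -1.152996
  k4 = f(0.260000, 0.820221) = -1.222015
  u ← 1.120000 + (0.26/6)·(k1 + 2k2 + 2k3 + k4) = 0.819283
t=0.260000, u=0.819283:
  k1 = f(0.260000, 0.819283) = -1.221105
  k2 = f(0.390000, 0.660540) = -1.280324
  k3 = f(0.390000, 0.652841) = -1.272856
  k4 = f(0.520000, 0.488341) = -1.326491
  u ← 0.819283 + (0.26/6)·(k1 + 2k2 + 2k3 + k4) = 0.487612
u(0.52) ≈ 0.4876

0.4876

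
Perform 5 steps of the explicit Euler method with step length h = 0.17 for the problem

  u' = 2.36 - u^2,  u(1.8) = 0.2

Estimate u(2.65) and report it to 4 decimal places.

1.4410

Euler: u_{n+1} = u_n + h·f(s_n, u_n).
s=1.800000, u=0.200000: f=2.320000 → u ← 0.200000 + 0.17·2.320000 = 0.594400
s=1.970000, u=0.594400: f=2.006689 → u ← 0.594400 + 0.17·2.006689 = 0.935537
s=2.140000, u=0.935537: f=1.484770 → u ← 0.935537 + 0.17·1.484770 = 1.187948
s=2.310000, u=1.187948: f=0.948779 → u ← 1.187948 + 0.17·0.948779 = 1.349241
s=2.480000, u=1.349241: f=0.539550 → u ← 1.349241 + 0.17·0.539550 = 1.440964
u(2.65) ≈ 1.4410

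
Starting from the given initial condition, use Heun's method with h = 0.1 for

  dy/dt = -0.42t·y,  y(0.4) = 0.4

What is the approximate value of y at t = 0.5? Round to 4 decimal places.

Heun: k1 = f(t_n, y_n); k2 = f(t_n + h, y_n + h·k1); y_{n+1} = y_n + (h/2)·(k1 + k2).
t=0.400000, y=0.400000:
  k1 = f(0.400000, 0.400000) = -0.067200
  k2 = f(0.500000, 0.393280) = -0.082589
  y ← 0.400000 + (0.1/2)·(-0.067200 + (-0.082589)) = 0.392511
y(0.5) ≈ 0.3925

0.3925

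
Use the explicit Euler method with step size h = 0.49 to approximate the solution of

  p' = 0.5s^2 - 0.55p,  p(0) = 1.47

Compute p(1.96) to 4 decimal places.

1.1513

Euler: p_{n+1} = p_n + h·f(s_n, p_n).
s=0.000000, p=1.470000: f=-0.808500 → p ← 1.470000 + 0.49·(-0.808500) = 1.073835
s=0.490000, p=1.073835: f=-0.470559 → p ← 1.073835 + 0.49·(-0.470559) = 0.843261
s=0.980000, p=0.843261: f=0.016406 → p ← 0.843261 + 0.49·0.016406 = 0.851300
s=1.470000, p=0.851300: f=0.612235 → p ← 0.851300 + 0.49·0.612235 = 1.151295
p(1.96) ≈ 1.1513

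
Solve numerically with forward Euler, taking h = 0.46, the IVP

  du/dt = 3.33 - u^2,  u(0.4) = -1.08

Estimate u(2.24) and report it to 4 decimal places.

1.6776

Euler: u_{n+1} = u_n + h·f(t_n, u_n).
t=0.400000, u=-1.080000: f=2.163600 → u ← -1.080000 + 0.46·2.163600 = -0.084744
t=0.860000, u=-0.084744: f=3.322818 → u ← -0.084744 + 0.46·3.322818 = 1.443752
t=1.320000, u=1.443752: f=1.245579 → u ← 1.443752 + 0.46·1.245579 = 2.016719
t=1.780000, u=2.016719: f=-0.737154 → u ← 2.016719 + 0.46·(-0.737154) = 1.677628
u(2.24) ≈ 1.6776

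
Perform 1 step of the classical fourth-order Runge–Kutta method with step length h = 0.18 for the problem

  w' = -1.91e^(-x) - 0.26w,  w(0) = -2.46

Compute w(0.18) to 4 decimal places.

-2.6547

RK4: k1 = f(x_n, w_n); k2 = f(x_n + h/2, w_n + (h/2)·k1); k3 = f(x_n + h/2, w_n + (h/2)·k2); k4 = f(x_n + h, w_n + h·k3); w_{n+1} = w_n + (h/6)·(k1 + 2k2 + 2k3 + k4).
x=0.000000, w=-2.460000:
  k1 = f(0.000000, -2.460000) = -1.270400
  k2 = f(0.090000, -2.574336) = -1.076281
  k3 = f(0.090000, -2.556865) = -1.080824
  k4 = f(0.180000, -2.654548) = -0.905184
  w ← -2.460000 + (0.18/6)·(k1 + 2k2 + 2k3 + k4) = -2.654694
w(0.18) ≈ -2.6547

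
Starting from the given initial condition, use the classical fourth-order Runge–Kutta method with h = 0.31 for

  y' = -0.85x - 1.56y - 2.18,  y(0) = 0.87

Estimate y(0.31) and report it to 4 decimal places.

-0.0340

RK4: k1 = f(x_n, y_n); k2 = f(x_n + h/2, y_n + (h/2)·k1); k3 = f(x_n + h/2, y_n + (h/2)·k2); k4 = f(x_n + h, y_n + h·k3); y_{n+1} = y_n + (h/6)·(k1 + 2k2 + 2k3 + k4).
x=0.000000, y=0.870000:
  k1 = f(0.000000, 0.870000) = -3.537200
  k2 = f(0.155000, 0.321734) = -2.813655
  k3 = f(0.155000, 0.433883) = -2.988608
  k4 = f(0.310000, -0.056469) = -2.355409
  y ← 0.870000 + (0.31/6)·(k1 + 2k2 + 2k3 + k4) = -0.034019
y(0.31) ≈ -0.0340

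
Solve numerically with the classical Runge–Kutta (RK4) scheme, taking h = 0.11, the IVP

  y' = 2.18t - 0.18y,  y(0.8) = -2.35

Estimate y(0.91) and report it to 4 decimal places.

RK4: k1 = f(t_n, y_n); k2 = f(t_n + h/2, y_n + (h/2)·k1); k3 = f(t_n + h/2, y_n + (h/2)·k2); k4 = f(t_n + h, y_n + h·k3); y_{n+1} = y_n + (h/6)·(k1 + 2k2 + 2k3 + k4).
t=0.800000, y=-2.350000:
  k1 = f(0.800000, -2.350000) = 2.167000
  k2 = f(0.855000, -2.230815) = 2.265447
  k3 = f(0.855000, -2.225400) = 2.264472
  k4 = f(0.910000, -2.100908) = 2.361963
  y ← -2.350000 + (0.11/6)·(k1 + 2k2 + 2k3 + k4) = -2.100872
y(0.91) ≈ -2.1009

-2.1009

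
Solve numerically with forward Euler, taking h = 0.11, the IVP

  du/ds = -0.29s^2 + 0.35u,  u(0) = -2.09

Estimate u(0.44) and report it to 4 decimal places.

Euler: u_{n+1} = u_n + h·f(s_n, u_n).
s=0.000000, u=-2.090000: f=-0.731500 → u ← -2.090000 + 0.11·(-0.731500) = -2.170465
s=0.110000, u=-2.170465: f=-0.763172 → u ← -2.170465 + 0.11·(-0.763172) = -2.254414
s=0.220000, u=-2.254414: f=-0.803081 → u ← -2.254414 + 0.11·(-0.803081) = -2.342753
s=0.330000, u=-2.342753: f=-0.851544 → u ← -2.342753 + 0.11·(-0.851544) = -2.436423
u(0.44) ≈ -2.4364

-2.4364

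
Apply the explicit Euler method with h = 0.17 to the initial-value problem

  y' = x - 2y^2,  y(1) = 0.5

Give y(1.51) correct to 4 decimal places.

Euler: y_{n+1} = y_n + h·f(x_n, y_n).
x=1.000000, y=0.500000: f=0.500000 → y ← 0.500000 + 0.17·0.500000 = 0.585000
x=1.170000, y=0.585000: f=0.485550 → y ← 0.585000 + 0.17·0.485550 = 0.667543
x=1.340000, y=0.667543: f=0.448771 → y ← 0.667543 + 0.17·0.448771 = 0.743835
y(1.51) ≈ 0.7438

0.7438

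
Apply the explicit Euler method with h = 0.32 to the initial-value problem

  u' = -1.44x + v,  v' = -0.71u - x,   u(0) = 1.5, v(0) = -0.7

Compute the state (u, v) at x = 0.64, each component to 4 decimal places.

0.7955, -1.4331

Euler on (u,v): u_{n+1} = u_n + h·u', v_{n+1} = v_n + h·v'.
0.000000: (1.500000, -0.700000); f=(-0.700000, -1.065000) → (1.276000, -1.040800)
0.320000: (1.276000, -1.040800); f=(-1.501600, -1.225960) → (0.795488, -1.433107)
(u(0.64), v(0.64)) ≈ (0.7955, -1.4331)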